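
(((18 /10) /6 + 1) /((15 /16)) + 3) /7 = 47 /75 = 0.63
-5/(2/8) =-20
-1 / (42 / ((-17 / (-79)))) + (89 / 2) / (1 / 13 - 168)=-978287 / 3621597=-0.27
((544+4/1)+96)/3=644/3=214.67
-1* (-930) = 930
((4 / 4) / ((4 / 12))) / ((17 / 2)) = 6 / 17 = 0.35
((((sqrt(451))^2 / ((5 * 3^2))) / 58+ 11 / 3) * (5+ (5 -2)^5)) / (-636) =-310651 / 207495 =-1.50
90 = 90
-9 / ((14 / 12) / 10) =-540 / 7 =-77.14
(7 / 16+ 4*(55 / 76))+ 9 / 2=7.83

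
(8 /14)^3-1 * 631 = -216369 /343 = -630.81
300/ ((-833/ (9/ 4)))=-675/ 833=-0.81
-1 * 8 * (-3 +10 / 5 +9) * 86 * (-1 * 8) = 44032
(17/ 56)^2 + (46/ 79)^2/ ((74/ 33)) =176225317/ 724155712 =0.24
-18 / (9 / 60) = -120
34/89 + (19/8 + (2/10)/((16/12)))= 10349/3560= 2.91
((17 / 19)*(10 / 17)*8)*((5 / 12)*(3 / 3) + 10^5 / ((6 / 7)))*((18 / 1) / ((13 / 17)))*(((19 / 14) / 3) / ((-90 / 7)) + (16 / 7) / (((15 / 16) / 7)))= 196931517.54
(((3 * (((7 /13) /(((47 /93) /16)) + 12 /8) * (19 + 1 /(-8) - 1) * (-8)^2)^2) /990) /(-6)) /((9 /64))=-32146343680 /19881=-1616937.96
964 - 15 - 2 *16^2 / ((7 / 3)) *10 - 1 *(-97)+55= -7653 / 7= -1093.29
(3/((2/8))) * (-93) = -1116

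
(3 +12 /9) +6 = 31 /3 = 10.33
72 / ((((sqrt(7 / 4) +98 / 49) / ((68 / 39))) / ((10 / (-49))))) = -7.71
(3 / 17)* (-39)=-117 / 17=-6.88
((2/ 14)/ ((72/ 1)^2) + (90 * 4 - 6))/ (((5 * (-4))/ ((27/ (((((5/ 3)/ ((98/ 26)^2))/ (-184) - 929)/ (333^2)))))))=11237682345809913/ 197000456480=57043.94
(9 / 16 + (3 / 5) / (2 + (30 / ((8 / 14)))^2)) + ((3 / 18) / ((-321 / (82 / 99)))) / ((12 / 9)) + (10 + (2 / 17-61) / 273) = 2399203852763 / 232045173360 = 10.34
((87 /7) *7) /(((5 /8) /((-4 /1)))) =-2784 /5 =-556.80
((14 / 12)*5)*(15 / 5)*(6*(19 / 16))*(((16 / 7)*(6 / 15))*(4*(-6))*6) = -16416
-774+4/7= -5414/7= -773.43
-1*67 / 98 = -67 / 98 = -0.68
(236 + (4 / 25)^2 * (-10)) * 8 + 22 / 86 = 10138367 / 5375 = 1886.21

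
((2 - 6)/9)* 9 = -4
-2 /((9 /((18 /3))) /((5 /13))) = -0.51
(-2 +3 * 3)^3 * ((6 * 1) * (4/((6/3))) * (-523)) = -2152668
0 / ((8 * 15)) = 0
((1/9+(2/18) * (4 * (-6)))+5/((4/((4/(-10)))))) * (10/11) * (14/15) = -2.59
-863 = -863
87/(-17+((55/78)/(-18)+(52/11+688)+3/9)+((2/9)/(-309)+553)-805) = 15377076/74944813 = 0.21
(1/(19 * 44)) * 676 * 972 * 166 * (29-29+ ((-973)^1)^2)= 25815868375752/209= 123520901319.39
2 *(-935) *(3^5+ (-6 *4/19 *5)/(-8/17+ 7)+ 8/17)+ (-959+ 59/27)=-8625687592/18981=-454438.00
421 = 421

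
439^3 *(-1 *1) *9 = -761440671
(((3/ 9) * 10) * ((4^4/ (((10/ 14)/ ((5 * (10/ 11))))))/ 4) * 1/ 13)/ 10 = 4480/ 429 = 10.44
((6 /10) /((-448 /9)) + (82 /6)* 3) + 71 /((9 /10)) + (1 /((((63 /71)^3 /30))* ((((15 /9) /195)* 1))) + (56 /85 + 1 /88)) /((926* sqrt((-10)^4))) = 192327900163067 /1603653282000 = 119.93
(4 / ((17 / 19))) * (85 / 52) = 95 / 13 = 7.31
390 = 390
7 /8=0.88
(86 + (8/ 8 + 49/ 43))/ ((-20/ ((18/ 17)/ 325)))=-3411/ 237575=-0.01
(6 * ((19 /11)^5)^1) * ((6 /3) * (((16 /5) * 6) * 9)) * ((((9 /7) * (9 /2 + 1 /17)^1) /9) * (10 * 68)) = 15916760547840 /1127357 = 14118651.45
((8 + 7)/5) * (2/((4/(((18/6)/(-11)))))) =-0.41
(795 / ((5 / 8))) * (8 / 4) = 2544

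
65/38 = 1.71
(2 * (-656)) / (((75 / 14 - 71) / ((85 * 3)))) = 4683840 / 919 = 5096.67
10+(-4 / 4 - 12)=-3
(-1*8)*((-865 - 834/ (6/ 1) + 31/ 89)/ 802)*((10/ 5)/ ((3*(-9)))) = -79400/ 107067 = -0.74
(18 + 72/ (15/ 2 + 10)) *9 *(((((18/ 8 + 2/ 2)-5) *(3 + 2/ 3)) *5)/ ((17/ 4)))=-25542/ 17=-1502.47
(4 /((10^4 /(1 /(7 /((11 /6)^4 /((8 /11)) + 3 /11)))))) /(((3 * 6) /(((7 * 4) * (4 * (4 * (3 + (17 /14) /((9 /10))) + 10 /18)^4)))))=7283001898617653 /12476345112000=583.74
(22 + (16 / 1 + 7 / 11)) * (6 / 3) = 77.27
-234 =-234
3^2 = 9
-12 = -12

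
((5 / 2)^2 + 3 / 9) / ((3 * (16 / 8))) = 79 / 72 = 1.10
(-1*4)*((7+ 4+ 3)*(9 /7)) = -72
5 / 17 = 0.29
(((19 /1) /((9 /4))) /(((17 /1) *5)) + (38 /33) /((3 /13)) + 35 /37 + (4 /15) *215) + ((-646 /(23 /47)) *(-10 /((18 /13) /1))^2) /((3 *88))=-152709849337 /773405820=-197.45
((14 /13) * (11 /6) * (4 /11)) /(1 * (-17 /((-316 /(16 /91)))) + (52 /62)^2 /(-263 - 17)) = 148801240 /1439751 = 103.35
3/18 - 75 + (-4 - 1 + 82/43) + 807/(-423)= -968069/12126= -79.83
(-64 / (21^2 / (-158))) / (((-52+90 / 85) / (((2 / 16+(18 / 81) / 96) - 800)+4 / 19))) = 359.94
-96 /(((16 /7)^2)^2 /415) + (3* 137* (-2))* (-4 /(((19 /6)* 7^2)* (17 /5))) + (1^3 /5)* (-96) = -238655544291 /162068480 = -1472.56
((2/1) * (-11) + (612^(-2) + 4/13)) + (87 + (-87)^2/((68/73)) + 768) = 43621294513/4869072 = 8958.85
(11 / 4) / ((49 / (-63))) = -99 / 28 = -3.54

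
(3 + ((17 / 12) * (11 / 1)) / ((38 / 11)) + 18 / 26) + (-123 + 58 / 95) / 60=913423 / 148200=6.16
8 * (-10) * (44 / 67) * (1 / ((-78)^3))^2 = -0.00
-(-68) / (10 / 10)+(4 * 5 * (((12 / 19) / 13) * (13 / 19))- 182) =-40914 / 361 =-113.34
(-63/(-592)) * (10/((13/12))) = 945/962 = 0.98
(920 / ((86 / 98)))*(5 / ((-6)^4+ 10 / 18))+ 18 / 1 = 1580058 / 71681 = 22.04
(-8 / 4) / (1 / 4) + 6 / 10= -37 / 5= -7.40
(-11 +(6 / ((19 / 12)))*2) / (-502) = 65 / 9538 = 0.01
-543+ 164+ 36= -343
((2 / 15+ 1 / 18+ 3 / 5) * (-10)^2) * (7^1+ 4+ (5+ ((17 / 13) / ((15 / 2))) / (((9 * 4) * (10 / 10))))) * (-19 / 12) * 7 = -530479411 / 37908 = -13993.86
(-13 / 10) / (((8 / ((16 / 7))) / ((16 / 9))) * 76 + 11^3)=-52 / 59225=-0.00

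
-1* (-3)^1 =3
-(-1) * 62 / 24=31 / 12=2.58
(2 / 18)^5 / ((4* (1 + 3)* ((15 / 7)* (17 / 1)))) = 7 / 240919920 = 0.00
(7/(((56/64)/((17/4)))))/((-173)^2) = 0.00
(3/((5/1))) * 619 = 1857/5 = 371.40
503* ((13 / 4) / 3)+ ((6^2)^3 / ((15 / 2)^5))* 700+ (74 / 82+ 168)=128539619 / 61500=2090.08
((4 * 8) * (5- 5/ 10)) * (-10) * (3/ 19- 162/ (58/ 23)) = 50846400/ 551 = 92280.22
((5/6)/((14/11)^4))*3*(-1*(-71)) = 5197555/76832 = 67.65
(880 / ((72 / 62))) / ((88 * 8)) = 155 / 144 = 1.08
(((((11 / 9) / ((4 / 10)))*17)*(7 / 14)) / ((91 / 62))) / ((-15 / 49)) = -40579 / 702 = -57.80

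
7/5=1.40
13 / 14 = 0.93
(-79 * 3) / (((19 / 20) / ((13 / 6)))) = -540.53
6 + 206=212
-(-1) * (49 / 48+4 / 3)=113 / 48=2.35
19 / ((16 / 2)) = 19 / 8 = 2.38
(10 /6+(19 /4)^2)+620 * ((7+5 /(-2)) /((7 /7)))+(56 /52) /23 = 40390489 /14352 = 2814.28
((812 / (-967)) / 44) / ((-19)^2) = -203 / 3839957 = -0.00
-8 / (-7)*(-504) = -576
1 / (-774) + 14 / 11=10825 / 8514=1.27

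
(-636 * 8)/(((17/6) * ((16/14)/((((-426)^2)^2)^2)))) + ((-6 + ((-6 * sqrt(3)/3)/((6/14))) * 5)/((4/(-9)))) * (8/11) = -318695465344435755828035796/187 + 420 * sqrt(3)/11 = -1704253825371314202288895.00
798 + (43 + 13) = 854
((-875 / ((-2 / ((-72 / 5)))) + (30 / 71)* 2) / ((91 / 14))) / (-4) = 223620 / 923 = 242.28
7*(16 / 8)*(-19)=-266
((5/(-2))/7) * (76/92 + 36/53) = -9175/17066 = -0.54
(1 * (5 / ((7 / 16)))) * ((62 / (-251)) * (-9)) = 44640 / 1757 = 25.41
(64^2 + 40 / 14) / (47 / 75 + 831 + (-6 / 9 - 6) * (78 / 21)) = 537975 / 105901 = 5.08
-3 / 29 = -0.10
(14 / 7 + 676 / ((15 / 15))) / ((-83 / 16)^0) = 678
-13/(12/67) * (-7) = 508.08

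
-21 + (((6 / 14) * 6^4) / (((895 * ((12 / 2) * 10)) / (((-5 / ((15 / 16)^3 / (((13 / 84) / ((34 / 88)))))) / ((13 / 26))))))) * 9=-1999201791 / 93191875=-21.45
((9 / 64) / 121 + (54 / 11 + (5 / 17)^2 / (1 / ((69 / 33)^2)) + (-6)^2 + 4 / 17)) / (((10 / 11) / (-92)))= -2137408239 / 508640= -4202.20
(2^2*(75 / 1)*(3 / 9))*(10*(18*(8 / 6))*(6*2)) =288000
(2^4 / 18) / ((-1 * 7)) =-8 / 63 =-0.13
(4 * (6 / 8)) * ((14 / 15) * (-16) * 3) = -672 / 5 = -134.40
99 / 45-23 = -104 / 5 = -20.80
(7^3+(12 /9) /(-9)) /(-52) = -9257 /1404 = -6.59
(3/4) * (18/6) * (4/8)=1.12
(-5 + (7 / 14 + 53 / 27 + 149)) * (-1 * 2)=-7909 / 27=-292.93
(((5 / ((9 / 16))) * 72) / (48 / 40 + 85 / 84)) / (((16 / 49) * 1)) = 823200 / 929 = 886.11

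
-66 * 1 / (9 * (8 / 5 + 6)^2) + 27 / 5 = 5.27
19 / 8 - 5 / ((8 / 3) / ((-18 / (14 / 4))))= 673 / 56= 12.02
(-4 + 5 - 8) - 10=-17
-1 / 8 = -0.12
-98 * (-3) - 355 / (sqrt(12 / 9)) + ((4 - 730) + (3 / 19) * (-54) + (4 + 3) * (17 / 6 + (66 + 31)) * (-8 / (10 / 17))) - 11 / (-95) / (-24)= -1511589 / 152 - 355 * sqrt(3) / 2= -10252.10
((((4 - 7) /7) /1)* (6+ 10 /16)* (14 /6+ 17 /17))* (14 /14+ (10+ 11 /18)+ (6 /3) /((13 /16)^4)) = -2207064425 /14394744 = -153.32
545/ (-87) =-545/ 87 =-6.26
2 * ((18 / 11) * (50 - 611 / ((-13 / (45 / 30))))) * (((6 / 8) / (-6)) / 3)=-723 / 44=-16.43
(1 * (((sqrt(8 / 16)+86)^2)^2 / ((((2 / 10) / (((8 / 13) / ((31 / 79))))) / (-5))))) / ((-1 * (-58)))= -432311733575 / 11687 - 10050364200 * sqrt(2) / 11687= -38206990.24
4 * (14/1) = 56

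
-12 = -12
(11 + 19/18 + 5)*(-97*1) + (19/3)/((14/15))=-103799/63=-1647.60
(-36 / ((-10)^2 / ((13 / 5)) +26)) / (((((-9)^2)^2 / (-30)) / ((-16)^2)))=66560 / 101817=0.65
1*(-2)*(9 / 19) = -18 / 19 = -0.95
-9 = -9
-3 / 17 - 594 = -594.18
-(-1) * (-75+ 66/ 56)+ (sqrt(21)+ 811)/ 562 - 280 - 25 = -2969213/ 7868+ sqrt(21)/ 562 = -377.37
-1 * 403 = -403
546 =546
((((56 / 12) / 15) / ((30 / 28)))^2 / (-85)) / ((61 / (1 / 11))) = -38416 / 25986571875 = -0.00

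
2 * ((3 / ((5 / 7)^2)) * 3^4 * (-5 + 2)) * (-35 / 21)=23814 / 5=4762.80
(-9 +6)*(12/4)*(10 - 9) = -9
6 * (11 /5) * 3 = 198 /5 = 39.60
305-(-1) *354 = 659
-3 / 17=-0.18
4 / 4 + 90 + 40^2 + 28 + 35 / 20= 6883 / 4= 1720.75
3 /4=0.75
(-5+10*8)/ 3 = 25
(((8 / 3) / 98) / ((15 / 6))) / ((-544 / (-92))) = 23 / 12495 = 0.00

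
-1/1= -1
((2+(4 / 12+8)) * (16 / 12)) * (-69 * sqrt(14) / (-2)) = 1426 * sqrt(14) / 3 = 1778.53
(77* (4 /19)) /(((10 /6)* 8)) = 231 /190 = 1.22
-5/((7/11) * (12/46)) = -1265/42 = -30.12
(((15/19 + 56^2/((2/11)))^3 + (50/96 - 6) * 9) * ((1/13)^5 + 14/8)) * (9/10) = 2634781619832904706057523/325977431936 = 8082711751500.02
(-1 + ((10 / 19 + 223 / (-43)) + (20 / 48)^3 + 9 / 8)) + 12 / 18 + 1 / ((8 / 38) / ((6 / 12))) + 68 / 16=3994301 / 1411776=2.83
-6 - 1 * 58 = -64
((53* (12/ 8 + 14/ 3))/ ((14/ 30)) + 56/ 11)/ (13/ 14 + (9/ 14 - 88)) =-108639/ 13310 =-8.16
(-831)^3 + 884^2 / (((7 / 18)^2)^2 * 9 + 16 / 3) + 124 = -37067151730019 / 64609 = -573714989.09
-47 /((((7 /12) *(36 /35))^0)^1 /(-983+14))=45543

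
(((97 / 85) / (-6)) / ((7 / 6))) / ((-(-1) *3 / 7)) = -97 / 255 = -0.38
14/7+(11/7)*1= 25/7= 3.57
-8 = -8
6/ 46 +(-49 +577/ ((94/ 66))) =385115/ 1081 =356.26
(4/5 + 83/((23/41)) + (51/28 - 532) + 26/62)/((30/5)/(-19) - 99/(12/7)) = 722602091/110126415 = 6.56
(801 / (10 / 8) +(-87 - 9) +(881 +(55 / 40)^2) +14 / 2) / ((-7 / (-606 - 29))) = 58305827 / 448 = 130146.94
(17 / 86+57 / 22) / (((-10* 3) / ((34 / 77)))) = -22423 / 546315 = -0.04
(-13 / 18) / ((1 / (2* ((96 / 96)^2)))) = -13 / 9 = -1.44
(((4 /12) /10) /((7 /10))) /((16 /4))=1 /84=0.01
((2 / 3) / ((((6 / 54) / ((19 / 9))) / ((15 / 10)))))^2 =361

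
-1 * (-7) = 7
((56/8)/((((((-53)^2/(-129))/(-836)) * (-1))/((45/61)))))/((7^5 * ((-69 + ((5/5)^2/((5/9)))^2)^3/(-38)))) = -13340078125/8463021081903976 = -0.00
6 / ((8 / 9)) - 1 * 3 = 15 / 4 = 3.75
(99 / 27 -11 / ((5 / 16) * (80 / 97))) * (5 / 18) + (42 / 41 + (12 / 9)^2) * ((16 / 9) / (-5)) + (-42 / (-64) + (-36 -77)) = -65982751 / 531360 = -124.18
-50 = -50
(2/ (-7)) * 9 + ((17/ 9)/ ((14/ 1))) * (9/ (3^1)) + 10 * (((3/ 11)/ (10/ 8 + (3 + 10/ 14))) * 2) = -9797/ 9174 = -1.07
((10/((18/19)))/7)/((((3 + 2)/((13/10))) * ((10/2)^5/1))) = 247/1968750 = 0.00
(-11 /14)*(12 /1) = -66 /7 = -9.43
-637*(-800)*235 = 119756000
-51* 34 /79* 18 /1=-31212 /79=-395.09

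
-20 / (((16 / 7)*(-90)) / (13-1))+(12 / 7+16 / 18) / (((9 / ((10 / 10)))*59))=78385 / 66906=1.17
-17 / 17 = -1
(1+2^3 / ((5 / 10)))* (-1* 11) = -187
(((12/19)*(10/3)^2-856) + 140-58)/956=-21859/27246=-0.80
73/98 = 0.74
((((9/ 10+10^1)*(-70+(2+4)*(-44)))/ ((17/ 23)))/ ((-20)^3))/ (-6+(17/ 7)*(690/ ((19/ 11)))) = 55682977/ 87197760000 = 0.00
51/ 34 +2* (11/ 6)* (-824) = -18119/ 6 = -3019.83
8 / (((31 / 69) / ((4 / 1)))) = 2208 / 31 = 71.23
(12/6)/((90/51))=17/15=1.13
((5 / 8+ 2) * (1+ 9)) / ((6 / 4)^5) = 280 / 81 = 3.46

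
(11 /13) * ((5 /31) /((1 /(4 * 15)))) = 3300 /403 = 8.19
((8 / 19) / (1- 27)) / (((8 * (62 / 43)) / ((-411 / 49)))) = 0.01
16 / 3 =5.33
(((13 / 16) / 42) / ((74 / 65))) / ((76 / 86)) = 36335 / 1889664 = 0.02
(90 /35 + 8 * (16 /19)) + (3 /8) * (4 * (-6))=41 /133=0.31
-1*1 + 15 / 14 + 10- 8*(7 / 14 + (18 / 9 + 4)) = -587 / 14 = -41.93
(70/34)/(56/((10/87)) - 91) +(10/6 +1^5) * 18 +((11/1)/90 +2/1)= 50.13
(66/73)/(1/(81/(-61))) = -5346/4453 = -1.20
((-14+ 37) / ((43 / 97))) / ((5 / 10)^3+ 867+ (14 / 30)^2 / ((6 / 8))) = 12047400 / 201413849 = 0.06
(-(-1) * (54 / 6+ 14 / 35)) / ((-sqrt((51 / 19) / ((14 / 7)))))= -47 * sqrt(1938) / 255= -8.11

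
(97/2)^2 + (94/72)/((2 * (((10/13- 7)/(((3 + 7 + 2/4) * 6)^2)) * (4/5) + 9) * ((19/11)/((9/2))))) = 20496669169/8712944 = 2352.44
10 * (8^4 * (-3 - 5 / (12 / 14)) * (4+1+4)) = -3256320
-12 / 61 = -0.20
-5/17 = -0.29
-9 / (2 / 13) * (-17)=1989 / 2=994.50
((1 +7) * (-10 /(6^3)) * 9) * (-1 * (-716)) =-7160 /3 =-2386.67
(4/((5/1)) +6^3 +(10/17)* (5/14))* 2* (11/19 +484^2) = 229880572350/2261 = 101672079.77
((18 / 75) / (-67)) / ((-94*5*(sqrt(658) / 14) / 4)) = 12*sqrt(658) / 18500375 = 0.00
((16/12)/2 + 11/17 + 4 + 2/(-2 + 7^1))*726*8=33185.32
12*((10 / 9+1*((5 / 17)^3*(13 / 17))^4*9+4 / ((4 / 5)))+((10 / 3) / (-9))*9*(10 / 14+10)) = -363012475577936752930760 / 1021885029389004238101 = -355.24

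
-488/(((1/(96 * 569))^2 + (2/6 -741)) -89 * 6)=23870251008/62349617387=0.38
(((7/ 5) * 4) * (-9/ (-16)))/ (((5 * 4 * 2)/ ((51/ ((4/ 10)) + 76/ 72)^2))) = 1301.46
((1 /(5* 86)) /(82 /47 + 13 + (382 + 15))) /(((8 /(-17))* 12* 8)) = -799 /6390804480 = -0.00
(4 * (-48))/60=-16/5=-3.20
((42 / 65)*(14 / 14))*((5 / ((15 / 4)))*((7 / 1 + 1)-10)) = -112 / 65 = -1.72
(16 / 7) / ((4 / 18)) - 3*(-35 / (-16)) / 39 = 14731 / 1456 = 10.12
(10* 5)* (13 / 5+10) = 630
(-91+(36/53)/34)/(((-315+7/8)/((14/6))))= 655784/970377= 0.68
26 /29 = 0.90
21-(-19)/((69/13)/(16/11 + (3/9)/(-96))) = 5725891/218592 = 26.19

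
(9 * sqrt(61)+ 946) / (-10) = -473 / 5 - 9 * sqrt(61) / 10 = -101.63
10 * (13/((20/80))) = 520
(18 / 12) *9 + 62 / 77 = 2203 / 154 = 14.31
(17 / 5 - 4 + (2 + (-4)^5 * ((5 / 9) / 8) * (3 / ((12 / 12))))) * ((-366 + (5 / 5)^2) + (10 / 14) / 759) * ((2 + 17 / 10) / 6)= 1036814666 / 21735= 47702.54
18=18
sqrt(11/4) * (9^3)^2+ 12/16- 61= -241/4+ 531441 * sqrt(11)/2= 881234.95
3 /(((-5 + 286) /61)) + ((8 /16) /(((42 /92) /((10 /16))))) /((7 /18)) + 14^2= 10927709 /55076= 198.41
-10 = -10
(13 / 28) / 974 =13 / 27272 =0.00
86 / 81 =1.06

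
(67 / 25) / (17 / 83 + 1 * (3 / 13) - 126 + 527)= 72293 / 10828725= 0.01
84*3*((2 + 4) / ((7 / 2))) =432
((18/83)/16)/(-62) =-9/41168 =-0.00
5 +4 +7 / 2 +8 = 41 / 2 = 20.50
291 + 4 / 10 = 1457 / 5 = 291.40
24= 24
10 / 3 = 3.33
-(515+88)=-603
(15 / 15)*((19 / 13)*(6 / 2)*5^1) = 285 / 13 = 21.92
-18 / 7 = -2.57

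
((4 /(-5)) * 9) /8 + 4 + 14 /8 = 97 /20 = 4.85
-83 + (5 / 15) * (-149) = -398 / 3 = -132.67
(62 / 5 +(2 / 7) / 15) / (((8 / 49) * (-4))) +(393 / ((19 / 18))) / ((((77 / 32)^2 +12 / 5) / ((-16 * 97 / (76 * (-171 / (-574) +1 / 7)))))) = -488352630045749 / 229792001340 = -2125.19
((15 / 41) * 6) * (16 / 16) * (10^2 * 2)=18000 / 41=439.02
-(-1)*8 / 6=4 / 3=1.33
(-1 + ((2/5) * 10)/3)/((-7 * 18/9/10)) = -5/21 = -0.24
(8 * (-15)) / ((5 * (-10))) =12 / 5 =2.40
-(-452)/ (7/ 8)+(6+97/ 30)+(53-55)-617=-19571/ 210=-93.20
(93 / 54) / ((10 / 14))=217 / 90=2.41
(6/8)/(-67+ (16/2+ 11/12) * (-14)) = -9/2302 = -0.00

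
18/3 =6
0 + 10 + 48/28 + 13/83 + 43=31880/581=54.87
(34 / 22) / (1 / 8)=136 / 11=12.36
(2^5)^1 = 32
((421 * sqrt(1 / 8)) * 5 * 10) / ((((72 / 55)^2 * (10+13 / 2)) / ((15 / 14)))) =14471875 * sqrt(2) / 72576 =282.00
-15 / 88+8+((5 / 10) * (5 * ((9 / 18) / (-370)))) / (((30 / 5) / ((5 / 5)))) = 7.83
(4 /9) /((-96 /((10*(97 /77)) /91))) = -485 /756756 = -0.00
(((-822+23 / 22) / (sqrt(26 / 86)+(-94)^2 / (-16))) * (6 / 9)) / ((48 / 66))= 36122 * sqrt(559) / 629478225+1715560207 / 1258956450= 1.36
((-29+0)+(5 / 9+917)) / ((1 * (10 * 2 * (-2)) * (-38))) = 0.58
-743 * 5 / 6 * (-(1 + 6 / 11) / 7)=63155 / 462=136.70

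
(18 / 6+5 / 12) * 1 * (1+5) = 41 / 2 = 20.50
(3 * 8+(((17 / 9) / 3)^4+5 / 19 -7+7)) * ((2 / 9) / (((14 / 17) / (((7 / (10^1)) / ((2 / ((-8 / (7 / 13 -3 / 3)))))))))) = 10898889040 / 272629233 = 39.98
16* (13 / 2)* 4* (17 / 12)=1768 / 3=589.33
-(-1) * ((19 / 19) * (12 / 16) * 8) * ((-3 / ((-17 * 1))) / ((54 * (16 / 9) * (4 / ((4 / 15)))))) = 1 / 1360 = 0.00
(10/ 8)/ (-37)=-5/ 148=-0.03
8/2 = 4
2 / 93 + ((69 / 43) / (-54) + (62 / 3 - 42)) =-512069 / 23994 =-21.34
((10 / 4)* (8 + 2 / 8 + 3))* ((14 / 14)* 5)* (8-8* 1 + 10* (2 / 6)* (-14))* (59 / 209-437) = 598985625 / 209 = 2865959.93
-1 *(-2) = 2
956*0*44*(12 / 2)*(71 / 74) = 0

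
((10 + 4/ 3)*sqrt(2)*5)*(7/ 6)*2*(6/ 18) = 1190*sqrt(2)/ 27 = 62.33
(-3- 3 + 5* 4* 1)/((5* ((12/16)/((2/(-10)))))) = -56/75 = -0.75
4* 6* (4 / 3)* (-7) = -224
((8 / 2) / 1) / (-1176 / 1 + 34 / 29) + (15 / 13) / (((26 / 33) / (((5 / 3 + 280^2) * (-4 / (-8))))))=661108294667 / 11515660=57409.50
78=78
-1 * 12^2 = -144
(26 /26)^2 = 1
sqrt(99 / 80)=3 * sqrt(55) / 20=1.11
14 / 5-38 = -176 / 5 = -35.20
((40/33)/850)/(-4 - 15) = -4/53295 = -0.00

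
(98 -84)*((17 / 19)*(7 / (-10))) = -833 / 95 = -8.77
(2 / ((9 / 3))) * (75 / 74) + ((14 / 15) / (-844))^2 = 1001724313 / 1482549300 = 0.68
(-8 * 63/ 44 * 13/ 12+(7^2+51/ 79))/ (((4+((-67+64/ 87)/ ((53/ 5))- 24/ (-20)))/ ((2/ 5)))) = -298410087/ 21063691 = -14.17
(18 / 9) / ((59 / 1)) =2 / 59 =0.03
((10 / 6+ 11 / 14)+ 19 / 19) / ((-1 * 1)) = -145 / 42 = -3.45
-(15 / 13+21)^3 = -23887872 / 2197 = -10872.95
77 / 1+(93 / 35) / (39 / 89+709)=77.00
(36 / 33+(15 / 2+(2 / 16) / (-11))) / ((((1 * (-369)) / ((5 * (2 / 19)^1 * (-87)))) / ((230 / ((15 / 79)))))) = 198916075 / 154242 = 1289.64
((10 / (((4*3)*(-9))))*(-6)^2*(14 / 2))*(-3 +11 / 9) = 1120 / 27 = 41.48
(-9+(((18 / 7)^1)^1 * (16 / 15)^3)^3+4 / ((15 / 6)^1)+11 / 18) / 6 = 3.93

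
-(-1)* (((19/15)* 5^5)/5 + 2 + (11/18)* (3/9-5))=21352/27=790.81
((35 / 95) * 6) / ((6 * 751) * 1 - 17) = 42 / 85291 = 0.00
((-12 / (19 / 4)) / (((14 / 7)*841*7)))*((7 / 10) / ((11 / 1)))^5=-7203 / 32167924112500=-0.00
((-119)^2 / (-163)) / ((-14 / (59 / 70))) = 17051 / 3260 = 5.23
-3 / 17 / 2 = -3 / 34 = -0.09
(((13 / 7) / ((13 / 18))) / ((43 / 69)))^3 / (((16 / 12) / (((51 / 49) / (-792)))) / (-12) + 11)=97709088888 / 132891100573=0.74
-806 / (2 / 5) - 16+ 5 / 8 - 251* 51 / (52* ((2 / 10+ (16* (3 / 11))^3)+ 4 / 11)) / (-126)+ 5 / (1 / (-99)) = -2525.35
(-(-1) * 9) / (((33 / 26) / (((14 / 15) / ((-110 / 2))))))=-364 / 3025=-0.12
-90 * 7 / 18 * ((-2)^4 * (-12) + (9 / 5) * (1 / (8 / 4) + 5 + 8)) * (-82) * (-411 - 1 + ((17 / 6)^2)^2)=72263996623 / 432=167277769.96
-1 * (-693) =693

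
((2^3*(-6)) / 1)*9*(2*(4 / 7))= -3456 / 7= -493.71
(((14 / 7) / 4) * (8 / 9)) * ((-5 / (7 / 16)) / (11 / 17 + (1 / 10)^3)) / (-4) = 1360000 / 694071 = 1.96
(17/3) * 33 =187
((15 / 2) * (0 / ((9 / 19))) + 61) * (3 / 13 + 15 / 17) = 15006 / 221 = 67.90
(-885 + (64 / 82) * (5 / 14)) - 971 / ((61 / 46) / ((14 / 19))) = -473755473 / 332633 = -1424.26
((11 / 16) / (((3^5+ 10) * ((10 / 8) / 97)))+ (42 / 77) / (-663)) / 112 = 234887 / 125245120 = 0.00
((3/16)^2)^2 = 81/65536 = 0.00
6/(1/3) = 18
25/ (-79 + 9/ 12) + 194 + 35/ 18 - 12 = 1034543/ 5634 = 183.62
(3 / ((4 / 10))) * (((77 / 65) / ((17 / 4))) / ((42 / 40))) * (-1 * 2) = -880 / 221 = -3.98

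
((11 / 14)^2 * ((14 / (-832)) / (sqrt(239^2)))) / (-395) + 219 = 240818847481 / 1099629440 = 219.00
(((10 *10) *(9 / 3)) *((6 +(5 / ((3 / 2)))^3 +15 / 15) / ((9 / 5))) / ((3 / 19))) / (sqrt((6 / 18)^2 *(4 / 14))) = 260888.22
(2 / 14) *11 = 1.57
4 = 4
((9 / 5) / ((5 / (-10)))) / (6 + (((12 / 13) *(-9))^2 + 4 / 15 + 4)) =-4563 / 100493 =-0.05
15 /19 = 0.79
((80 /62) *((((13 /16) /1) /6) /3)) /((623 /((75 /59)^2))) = 40625 /268914212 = 0.00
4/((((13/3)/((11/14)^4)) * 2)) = 43923/249704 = 0.18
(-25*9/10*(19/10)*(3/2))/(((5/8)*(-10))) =513/50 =10.26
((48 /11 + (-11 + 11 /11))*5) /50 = -0.56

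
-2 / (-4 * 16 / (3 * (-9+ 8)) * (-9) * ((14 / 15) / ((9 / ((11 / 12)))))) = 135 / 1232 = 0.11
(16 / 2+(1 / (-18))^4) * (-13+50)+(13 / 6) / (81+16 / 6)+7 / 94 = 366691682185 / 1238401872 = 296.10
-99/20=-4.95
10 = 10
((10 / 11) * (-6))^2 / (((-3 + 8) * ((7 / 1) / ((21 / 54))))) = 40 / 121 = 0.33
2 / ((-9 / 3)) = -2 / 3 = -0.67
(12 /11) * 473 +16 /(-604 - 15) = 319388 /619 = 515.97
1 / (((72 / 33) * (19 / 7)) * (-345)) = -77 / 157320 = -0.00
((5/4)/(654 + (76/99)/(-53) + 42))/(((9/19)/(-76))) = -1052315/3651836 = -0.29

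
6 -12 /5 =18 /5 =3.60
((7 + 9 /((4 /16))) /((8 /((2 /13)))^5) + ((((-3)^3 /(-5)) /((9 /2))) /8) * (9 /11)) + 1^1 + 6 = 148944931901 /20911221760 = 7.12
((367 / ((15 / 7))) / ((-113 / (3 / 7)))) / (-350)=367 / 197750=0.00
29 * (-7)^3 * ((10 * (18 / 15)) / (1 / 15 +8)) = -1790460 / 121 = -14797.19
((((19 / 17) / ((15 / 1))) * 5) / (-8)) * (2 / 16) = -19 / 3264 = -0.01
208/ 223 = 0.93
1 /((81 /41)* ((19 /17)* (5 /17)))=11849 /7695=1.54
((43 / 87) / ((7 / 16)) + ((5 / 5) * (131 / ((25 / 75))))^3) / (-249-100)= -36965361001 / 212541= -173921.08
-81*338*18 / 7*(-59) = 4153633.71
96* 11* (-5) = -5280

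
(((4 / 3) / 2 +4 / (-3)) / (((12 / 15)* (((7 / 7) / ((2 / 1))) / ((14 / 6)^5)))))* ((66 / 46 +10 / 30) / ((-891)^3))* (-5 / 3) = -51261350 / 106740930867813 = -0.00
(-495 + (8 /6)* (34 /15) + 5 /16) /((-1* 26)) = 18.91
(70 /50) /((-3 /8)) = -56 /15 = -3.73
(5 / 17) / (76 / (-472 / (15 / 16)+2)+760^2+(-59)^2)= 18805 / 37152566207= 0.00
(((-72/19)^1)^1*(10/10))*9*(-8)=5184/19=272.84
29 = 29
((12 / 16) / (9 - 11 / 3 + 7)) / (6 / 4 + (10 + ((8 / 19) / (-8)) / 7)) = 399 / 75406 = 0.01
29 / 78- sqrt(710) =-26.27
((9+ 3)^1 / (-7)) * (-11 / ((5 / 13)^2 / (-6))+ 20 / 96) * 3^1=-803463 / 350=-2295.61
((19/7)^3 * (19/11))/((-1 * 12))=-2.88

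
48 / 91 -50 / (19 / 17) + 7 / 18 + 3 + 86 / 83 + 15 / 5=-95018575 / 2583126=-36.78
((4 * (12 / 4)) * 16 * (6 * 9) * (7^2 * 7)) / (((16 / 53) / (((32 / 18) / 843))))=6980736 / 281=24842.48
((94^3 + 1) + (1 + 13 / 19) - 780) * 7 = 110364289 / 19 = 5808646.79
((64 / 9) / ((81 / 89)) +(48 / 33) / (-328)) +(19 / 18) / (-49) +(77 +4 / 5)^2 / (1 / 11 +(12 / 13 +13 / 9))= 449625932852281 / 182044932300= 2469.86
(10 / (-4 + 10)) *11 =55 / 3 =18.33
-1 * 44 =-44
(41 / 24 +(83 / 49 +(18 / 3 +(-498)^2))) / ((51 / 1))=291663761 / 59976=4863.01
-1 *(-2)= 2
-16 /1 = -16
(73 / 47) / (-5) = -73 / 235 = -0.31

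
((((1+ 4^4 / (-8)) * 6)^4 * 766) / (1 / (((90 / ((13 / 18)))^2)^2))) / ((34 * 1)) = 3157261901396064622080000 / 485537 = 6502618546879155702.00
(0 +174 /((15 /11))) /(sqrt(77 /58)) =110.74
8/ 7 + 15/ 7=23/ 7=3.29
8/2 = 4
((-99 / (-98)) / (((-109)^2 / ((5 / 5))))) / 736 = 99 / 856952768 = 0.00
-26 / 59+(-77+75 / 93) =-140164 / 1829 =-76.63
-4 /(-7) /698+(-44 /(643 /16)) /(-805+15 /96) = 88156834 /40457215995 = 0.00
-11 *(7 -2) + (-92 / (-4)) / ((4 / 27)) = 401 / 4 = 100.25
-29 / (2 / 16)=-232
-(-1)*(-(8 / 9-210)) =1882 / 9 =209.11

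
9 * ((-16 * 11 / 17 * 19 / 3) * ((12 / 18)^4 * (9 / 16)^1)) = -65.57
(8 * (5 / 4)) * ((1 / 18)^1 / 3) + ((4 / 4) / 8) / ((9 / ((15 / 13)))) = 565 / 2808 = 0.20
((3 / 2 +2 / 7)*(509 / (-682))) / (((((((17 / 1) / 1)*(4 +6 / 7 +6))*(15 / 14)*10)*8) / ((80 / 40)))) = -3563 / 21147456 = -0.00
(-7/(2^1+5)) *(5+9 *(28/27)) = -43/3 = -14.33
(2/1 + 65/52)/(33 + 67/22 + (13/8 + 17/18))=0.08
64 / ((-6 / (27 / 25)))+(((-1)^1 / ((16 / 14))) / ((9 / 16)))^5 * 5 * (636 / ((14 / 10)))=-10185908704 / 492075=-20699.91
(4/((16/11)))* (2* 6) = 33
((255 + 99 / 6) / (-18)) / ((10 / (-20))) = 181 / 6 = 30.17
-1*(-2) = 2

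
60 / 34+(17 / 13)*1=679 / 221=3.07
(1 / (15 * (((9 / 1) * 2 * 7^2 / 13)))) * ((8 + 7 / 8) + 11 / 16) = 221 / 23520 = 0.01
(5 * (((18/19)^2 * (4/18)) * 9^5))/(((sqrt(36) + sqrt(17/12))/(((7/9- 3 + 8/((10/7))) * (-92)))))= -25032996864/7885 + 695361024 * sqrt(51)/7885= -2544974.75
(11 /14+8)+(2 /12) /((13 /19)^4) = 5725628 /599781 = 9.55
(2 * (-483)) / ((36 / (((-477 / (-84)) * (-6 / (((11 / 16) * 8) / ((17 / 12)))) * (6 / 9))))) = 20723 / 132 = 156.99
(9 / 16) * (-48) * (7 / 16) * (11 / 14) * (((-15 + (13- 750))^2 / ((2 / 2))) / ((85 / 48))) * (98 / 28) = -881762112 / 85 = -10373671.91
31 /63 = 0.49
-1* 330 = -330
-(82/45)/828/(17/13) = -533/316710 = -0.00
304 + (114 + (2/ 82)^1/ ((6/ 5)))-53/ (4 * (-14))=2885843/ 6888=418.97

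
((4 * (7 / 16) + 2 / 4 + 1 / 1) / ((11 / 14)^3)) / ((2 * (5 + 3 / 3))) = 4459 / 7986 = 0.56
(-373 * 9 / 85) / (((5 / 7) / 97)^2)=-1547714637 / 2125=-728336.30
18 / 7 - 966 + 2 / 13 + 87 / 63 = -262597 / 273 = -961.89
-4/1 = -4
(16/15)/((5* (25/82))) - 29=-53063/1875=-28.30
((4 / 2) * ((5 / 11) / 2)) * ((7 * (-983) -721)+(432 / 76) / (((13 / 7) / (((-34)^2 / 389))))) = -3647745150 / 1056913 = -3451.32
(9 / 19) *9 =81 / 19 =4.26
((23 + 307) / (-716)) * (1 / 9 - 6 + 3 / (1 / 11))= -6710 / 537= -12.50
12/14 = 6/7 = 0.86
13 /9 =1.44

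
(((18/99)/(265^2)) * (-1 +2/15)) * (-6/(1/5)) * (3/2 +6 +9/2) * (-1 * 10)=-1248/154495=-0.01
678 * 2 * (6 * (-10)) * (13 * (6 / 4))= -1586520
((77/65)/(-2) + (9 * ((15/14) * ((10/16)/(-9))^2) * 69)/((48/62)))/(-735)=-4965221/1027353600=-0.00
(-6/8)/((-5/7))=21/20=1.05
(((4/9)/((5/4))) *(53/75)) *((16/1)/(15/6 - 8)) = -27136/37125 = -0.73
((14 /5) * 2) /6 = 14 /15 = 0.93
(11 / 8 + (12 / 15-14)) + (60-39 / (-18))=6041 / 120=50.34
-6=-6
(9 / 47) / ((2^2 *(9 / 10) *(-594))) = -5 / 55836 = -0.00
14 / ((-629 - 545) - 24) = -7 / 599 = -0.01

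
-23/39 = -0.59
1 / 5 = 0.20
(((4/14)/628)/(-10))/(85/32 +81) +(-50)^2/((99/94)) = 3456877024208/1456301385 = 2373.74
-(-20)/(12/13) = 65/3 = 21.67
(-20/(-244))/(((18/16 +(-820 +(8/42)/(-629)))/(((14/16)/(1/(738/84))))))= -0.00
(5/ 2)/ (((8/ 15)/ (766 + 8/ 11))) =316275/ 88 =3594.03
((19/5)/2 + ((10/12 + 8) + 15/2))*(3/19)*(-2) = -547/95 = -5.76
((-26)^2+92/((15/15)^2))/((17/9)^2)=62208/289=215.25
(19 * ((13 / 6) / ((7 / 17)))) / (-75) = -4199 / 3150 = -1.33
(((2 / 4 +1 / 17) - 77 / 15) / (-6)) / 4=2333 / 12240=0.19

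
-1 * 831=-831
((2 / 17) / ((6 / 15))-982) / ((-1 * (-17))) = -16689 / 289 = -57.75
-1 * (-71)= 71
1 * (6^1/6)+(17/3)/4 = 29/12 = 2.42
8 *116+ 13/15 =13933/15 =928.87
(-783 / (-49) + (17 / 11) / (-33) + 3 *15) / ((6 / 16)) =8670488 / 53361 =162.49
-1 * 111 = -111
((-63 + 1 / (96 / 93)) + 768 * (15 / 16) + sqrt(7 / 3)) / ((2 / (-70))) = -23082.37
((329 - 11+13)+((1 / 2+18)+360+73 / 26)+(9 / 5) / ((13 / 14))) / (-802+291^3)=46426 / 1601688985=0.00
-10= -10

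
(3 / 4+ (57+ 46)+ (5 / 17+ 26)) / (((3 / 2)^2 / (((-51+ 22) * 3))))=-256447 / 51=-5028.37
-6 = -6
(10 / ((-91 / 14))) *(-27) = 540 / 13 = 41.54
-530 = -530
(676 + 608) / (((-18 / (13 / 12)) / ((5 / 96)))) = -6955 / 1728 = -4.02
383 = 383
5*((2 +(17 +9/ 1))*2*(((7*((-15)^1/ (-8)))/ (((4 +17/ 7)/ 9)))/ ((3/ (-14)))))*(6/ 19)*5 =-720300/ 19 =-37910.53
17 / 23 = 0.74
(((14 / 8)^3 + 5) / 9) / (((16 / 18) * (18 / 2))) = 221 / 1536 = 0.14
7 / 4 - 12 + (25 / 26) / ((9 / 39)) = -6.08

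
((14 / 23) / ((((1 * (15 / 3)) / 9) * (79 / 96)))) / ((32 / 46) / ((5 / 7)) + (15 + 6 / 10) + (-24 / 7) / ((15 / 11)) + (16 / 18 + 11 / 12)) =3048192 / 36322067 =0.08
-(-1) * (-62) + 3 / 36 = -743 / 12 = -61.92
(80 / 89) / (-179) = -80 / 15931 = -0.01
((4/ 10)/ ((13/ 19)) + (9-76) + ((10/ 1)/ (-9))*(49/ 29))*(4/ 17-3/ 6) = 1158587/ 64090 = 18.08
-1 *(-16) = 16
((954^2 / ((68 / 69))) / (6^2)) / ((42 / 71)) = 41283873 / 952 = 43365.41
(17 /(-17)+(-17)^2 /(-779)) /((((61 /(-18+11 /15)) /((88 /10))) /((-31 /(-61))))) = 125766256 /72466475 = 1.74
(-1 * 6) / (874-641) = -6 / 233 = -0.03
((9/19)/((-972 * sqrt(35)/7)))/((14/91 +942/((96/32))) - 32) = -13 * sqrt(35)/37633680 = -0.00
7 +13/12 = 97/12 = 8.08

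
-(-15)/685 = 0.02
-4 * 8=-32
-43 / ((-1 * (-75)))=-43 / 75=-0.57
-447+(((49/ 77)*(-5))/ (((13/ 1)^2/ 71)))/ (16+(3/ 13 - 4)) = -10165924/ 22737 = -447.11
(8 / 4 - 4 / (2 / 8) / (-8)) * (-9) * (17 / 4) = -153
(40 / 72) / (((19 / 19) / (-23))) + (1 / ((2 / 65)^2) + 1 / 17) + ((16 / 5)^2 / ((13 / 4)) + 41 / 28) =364833454 / 348075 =1048.15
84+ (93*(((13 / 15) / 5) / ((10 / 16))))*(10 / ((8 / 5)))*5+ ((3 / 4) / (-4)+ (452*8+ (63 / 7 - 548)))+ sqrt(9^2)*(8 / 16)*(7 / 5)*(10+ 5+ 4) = 326921 / 80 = 4086.51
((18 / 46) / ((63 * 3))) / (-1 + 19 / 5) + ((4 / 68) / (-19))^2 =528407 / 705472698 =0.00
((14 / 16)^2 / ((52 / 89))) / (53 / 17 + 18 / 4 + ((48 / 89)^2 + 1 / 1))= 587239177 / 3992250496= 0.15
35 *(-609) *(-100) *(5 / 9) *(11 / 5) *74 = 578347000 / 3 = 192782333.33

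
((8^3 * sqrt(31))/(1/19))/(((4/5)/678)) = 45903321.93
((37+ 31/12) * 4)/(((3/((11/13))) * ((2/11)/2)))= 57475/117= 491.24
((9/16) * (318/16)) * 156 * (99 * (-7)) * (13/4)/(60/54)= -4525049529/1280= -3535194.94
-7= -7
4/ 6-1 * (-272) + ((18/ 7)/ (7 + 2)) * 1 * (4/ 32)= 22907/ 84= 272.70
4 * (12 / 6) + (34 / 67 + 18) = 1776 / 67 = 26.51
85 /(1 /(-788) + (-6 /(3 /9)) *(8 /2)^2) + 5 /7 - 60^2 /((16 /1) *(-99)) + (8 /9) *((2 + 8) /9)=3.68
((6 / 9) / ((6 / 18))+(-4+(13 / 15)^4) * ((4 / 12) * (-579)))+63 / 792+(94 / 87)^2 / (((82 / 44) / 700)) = 169539352666831 / 153612855000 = 1103.68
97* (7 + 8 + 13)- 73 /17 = 46099 /17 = 2711.71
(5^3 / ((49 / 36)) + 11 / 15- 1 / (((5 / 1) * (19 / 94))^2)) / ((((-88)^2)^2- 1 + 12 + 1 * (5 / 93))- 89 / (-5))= 3766856593 / 2466363796023365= 0.00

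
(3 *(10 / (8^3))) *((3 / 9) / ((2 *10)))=1 / 1024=0.00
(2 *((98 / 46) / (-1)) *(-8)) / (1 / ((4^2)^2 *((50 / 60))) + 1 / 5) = 501760 / 3013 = 166.53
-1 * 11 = -11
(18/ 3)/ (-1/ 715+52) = 0.12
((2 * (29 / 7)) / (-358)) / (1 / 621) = -18009 / 1253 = -14.37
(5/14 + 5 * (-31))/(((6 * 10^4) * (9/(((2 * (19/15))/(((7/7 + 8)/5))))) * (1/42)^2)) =-57589/81000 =-0.71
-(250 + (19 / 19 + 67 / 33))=-8350 / 33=-253.03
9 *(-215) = -1935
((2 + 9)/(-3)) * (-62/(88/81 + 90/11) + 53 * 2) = -4510583/12387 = -364.14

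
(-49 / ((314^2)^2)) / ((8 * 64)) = -49 / 4977239662592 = -0.00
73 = 73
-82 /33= -2.48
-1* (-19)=19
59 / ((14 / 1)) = 4.21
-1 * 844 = -844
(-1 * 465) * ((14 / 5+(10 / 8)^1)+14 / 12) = -9703 / 4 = -2425.75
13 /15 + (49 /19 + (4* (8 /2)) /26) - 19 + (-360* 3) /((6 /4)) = -2722949 /3705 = -734.94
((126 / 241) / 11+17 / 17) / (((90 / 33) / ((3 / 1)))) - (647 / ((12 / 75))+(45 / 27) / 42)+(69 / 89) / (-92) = -54627747521 / 13512870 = -4042.65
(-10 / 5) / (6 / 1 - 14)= 1 / 4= 0.25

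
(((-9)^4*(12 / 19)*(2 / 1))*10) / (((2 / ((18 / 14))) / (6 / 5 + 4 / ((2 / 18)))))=263594736 / 133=1981915.31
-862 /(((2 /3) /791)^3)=-5759310389427 /4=-1439827597356.75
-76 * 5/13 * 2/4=-190/13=-14.62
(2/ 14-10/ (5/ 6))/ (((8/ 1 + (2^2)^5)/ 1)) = -83/ 7224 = -0.01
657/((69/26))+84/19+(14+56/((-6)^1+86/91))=556974/2185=254.91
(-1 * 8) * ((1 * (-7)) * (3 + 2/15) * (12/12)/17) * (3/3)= 2632/255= 10.32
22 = 22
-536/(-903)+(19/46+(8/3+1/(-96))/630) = 4030861/3987648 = 1.01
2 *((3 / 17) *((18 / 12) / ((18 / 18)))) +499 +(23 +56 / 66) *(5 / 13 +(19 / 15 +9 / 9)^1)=5596633 / 9945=562.76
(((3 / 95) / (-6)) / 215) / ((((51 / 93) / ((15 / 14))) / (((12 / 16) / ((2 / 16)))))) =-0.00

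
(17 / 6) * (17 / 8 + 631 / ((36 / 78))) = 558671 / 144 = 3879.66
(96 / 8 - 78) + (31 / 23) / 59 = -89531 / 1357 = -65.98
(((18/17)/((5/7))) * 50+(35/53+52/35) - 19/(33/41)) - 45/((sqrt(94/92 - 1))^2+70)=174351735346/3351949755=52.02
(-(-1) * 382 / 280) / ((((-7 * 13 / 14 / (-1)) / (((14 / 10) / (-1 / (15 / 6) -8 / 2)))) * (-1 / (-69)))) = -13179 / 2860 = -4.61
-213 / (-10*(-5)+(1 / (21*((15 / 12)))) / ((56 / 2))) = -156555 / 36751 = -4.26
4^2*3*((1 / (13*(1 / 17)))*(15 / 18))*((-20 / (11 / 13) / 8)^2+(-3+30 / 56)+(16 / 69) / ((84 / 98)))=779196700 / 2279277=341.86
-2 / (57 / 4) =-8 / 57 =-0.14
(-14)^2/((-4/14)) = -686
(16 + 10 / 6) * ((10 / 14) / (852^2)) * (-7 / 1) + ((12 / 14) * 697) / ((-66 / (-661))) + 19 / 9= 1003662918283 / 167683824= 5985.45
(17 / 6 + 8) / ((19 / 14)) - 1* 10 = -115 / 57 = -2.02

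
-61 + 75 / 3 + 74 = 38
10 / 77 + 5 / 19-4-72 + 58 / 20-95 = -2453553 / 14630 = -167.71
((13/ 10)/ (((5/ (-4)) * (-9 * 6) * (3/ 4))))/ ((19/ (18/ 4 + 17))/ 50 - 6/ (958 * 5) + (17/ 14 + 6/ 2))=0.01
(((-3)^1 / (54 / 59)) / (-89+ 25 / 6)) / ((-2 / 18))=-177 / 509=-0.35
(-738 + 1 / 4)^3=-25698491351 / 64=-401538927.36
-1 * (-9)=9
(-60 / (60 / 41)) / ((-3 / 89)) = 3649 / 3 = 1216.33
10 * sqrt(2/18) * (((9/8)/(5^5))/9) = 1/7500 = 0.00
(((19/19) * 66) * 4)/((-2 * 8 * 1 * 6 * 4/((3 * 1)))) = -2.06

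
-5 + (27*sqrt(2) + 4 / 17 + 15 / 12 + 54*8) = 27*sqrt(2) + 29137 / 68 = 466.67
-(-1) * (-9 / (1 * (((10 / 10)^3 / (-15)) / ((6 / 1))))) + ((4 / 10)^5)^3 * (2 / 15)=370788574284286 / 457763671875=810.00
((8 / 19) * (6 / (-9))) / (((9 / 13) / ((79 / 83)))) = -16432 / 42579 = -0.39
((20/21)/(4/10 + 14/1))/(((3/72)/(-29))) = -2900/63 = -46.03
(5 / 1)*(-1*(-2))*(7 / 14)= 5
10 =10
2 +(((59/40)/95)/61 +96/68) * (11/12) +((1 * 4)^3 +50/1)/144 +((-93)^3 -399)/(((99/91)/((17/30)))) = -654110910607571/1560477600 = -419173.53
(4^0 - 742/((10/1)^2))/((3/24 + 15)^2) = -0.03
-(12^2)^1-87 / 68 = -9879 / 68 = -145.28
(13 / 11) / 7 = 13 / 77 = 0.17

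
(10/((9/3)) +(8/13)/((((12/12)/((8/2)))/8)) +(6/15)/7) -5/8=245239/10920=22.46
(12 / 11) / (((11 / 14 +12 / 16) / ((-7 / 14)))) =-168 / 473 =-0.36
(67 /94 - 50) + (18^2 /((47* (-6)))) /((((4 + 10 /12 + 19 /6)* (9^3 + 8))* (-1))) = -6829015 /138556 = -49.29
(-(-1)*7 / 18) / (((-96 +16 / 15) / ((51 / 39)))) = -595 / 111072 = -0.01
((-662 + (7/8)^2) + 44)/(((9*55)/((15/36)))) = -39503/76032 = -0.52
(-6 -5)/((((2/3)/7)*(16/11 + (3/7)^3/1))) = -871563/11570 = -75.33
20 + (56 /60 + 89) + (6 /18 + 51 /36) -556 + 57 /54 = -79787 /180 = -443.26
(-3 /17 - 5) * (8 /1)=-704 /17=-41.41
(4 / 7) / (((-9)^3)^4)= 4 / 1977006755367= 0.00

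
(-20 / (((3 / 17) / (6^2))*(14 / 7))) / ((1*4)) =-510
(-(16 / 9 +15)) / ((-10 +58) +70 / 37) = -5587 / 16614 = -0.34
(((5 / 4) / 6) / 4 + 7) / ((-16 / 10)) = -3385 / 768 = -4.41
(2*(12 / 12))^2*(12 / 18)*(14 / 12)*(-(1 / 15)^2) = -28 / 2025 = -0.01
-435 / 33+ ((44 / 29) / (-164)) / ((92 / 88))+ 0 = -3967977 / 300817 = -13.19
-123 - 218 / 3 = -587 / 3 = -195.67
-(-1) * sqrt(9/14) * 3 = 9 * sqrt(14)/14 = 2.41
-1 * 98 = -98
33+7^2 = 82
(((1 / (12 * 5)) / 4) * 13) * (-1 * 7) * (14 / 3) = -637 / 360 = -1.77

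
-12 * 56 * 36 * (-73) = 1766016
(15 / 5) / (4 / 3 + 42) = 9 / 130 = 0.07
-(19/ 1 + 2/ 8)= -77/ 4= -19.25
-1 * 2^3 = -8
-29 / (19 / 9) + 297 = 5382 / 19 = 283.26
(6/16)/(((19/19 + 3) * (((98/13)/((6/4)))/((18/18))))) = 117/6272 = 0.02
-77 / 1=-77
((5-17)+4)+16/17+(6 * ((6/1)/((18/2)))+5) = 33/17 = 1.94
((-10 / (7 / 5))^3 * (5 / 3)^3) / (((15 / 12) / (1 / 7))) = -12500000 / 64827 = -192.82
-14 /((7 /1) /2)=-4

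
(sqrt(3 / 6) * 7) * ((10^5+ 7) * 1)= 700049 * sqrt(2) / 2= 495009.40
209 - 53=156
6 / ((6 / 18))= 18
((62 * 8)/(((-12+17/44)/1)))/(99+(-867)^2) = -5456/96040917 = -0.00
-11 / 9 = -1.22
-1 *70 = -70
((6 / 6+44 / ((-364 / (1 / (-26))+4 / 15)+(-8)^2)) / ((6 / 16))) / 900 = 71792 / 24118425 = 0.00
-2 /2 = -1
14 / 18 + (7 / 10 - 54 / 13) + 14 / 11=-18061 / 12870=-1.40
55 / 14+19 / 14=37 / 7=5.29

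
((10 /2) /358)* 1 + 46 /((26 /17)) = 140043 /4654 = 30.09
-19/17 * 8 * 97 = -14744/17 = -867.29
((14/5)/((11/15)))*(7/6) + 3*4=16.45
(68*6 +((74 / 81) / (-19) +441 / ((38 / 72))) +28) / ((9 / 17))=1750898 / 729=2401.78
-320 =-320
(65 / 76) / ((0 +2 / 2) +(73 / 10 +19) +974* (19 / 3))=975 / 7063402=0.00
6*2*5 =60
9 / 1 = 9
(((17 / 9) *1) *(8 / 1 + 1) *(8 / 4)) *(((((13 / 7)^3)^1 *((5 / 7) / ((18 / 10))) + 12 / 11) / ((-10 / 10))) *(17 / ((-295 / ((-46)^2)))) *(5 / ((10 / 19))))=10032770983748 / 70121205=143077.56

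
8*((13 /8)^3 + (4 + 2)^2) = 20629 /64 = 322.33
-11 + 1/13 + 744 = 9530/13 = 733.08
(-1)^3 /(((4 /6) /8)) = -12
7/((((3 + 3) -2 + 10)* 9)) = 1/18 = 0.06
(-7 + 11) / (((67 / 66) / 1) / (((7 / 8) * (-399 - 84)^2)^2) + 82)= 176006431822914 / 3608131852370809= 0.05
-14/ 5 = -2.80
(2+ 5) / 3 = 7 / 3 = 2.33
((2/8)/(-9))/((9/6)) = -1/54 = -0.02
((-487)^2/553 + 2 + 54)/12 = 89379/2212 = 40.41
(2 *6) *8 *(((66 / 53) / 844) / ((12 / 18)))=2376 / 11183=0.21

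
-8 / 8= -1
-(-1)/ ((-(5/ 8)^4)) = -4096/ 625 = -6.55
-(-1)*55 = 55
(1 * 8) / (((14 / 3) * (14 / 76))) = 456 / 49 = 9.31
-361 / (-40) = 361 / 40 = 9.02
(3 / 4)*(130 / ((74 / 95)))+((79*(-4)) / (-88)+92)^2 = 9262.79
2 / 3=0.67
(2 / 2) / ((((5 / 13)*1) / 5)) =13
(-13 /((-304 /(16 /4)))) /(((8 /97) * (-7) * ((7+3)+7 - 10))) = -0.04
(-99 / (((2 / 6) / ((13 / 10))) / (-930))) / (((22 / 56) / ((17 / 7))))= 2219724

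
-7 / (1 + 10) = -7 / 11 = -0.64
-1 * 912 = -912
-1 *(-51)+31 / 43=2224 / 43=51.72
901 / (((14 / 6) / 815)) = 2202945 / 7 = 314706.43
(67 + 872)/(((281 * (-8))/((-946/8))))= 444147/8992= 49.39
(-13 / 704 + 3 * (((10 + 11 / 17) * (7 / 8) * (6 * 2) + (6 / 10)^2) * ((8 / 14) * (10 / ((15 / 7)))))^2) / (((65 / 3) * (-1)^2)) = 102367220010729 / 8265400000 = 12385.03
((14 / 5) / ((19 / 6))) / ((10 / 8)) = 336 / 475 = 0.71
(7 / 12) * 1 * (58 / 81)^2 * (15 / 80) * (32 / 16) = 5887 / 52488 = 0.11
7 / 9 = 0.78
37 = 37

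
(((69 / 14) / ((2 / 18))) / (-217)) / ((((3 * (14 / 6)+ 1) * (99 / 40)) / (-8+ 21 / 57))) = 50025 / 634942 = 0.08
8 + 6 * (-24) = -136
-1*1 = -1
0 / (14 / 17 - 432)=0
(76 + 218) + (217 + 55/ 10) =1033/ 2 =516.50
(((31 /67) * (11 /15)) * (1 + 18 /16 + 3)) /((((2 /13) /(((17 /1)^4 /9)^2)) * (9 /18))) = 1267864842174073 /651240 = 1946847310.01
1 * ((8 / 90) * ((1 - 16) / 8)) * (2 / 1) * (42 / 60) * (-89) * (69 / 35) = 2047 / 50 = 40.94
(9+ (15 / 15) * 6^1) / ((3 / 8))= 40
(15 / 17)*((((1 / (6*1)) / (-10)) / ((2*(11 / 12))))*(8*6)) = -72 / 187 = -0.39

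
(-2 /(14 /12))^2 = 2.94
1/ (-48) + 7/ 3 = 37/ 16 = 2.31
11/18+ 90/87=859/522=1.65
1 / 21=0.05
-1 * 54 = -54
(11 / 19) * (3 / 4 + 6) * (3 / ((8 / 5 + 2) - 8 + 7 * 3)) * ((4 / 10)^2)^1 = 891 / 7885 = 0.11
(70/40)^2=49/16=3.06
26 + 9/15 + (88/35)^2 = 32.92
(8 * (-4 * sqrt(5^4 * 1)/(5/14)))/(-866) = 1120/433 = 2.59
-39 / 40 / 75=-13 / 1000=-0.01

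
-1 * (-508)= 508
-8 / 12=-2 / 3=-0.67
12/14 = 6/7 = 0.86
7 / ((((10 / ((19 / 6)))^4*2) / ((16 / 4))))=912247 / 6480000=0.14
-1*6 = -6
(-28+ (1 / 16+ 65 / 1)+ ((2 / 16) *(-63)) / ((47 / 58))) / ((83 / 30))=9.88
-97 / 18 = -5.39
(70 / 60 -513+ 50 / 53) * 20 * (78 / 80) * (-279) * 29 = 17088345729 / 212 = 80605404.38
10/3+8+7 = 55/3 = 18.33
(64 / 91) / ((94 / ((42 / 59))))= 192 / 36049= 0.01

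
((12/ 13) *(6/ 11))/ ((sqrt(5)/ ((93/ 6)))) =1116 *sqrt(5)/ 715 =3.49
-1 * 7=-7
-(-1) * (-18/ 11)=-18/ 11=-1.64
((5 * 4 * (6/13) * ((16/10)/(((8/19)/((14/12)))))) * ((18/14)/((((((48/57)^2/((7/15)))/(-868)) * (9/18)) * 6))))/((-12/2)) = 10418821/6240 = 1669.68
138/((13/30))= 4140/13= 318.46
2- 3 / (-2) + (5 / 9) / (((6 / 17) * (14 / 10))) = 874 / 189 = 4.62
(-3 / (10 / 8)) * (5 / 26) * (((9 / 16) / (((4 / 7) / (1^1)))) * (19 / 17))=-3591 / 7072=-0.51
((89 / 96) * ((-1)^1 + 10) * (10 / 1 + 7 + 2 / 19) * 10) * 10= 2169375 / 152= 14272.20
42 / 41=1.02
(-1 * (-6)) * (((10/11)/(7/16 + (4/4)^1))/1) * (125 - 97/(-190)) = 2289312/4807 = 476.25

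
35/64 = 0.55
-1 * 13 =-13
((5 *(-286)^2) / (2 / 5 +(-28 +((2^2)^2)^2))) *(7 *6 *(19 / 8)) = 203978775 / 1142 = 178615.39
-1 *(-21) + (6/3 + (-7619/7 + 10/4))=-14881/14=-1062.93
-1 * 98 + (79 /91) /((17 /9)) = -150895 /1547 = -97.54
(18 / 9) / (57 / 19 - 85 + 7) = -2 / 75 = -0.03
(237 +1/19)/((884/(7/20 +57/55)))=34343/92378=0.37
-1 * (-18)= 18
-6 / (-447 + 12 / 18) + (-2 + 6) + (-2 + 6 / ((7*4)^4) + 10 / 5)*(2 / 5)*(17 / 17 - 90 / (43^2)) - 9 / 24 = 6921108056903 / 1902215107520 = 3.64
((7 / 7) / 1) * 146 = 146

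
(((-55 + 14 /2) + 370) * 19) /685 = 6118 /685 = 8.93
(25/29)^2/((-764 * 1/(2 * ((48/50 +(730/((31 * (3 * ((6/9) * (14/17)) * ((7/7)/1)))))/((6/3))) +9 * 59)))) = -292466425/278855416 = -1.05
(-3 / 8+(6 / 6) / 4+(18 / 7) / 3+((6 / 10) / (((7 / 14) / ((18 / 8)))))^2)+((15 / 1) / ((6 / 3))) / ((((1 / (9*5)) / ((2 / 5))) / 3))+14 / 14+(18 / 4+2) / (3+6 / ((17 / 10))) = 64493741 / 155400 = 415.02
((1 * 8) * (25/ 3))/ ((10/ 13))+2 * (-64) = -124/ 3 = -41.33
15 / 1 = 15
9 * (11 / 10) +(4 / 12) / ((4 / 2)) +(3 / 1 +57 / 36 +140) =3093 / 20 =154.65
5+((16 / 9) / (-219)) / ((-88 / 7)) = 108419 / 21681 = 5.00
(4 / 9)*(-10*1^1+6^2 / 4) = -4 / 9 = -0.44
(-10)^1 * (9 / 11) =-90 / 11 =-8.18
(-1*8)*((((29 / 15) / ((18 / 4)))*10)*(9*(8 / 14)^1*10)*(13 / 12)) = -120640 / 63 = -1914.92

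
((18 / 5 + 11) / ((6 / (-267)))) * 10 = -6497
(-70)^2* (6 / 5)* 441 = 2593080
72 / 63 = 8 / 7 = 1.14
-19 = -19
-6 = -6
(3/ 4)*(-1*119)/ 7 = -51/ 4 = -12.75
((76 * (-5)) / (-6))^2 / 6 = 18050 / 27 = 668.52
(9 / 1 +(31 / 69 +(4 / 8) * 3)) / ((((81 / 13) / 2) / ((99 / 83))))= 216073 / 51543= 4.19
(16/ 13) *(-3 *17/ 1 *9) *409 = -3003696/ 13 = -231053.54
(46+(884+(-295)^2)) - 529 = 87426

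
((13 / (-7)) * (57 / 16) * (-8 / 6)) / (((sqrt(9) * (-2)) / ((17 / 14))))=-4199 / 2352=-1.79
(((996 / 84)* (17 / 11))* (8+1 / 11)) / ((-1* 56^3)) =-125579 / 148746752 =-0.00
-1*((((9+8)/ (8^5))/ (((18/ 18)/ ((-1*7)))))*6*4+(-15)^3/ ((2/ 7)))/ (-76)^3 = -48384357/ 1798045696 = -0.03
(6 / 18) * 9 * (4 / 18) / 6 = 1 / 9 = 0.11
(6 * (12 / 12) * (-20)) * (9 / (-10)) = 108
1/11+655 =7206/11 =655.09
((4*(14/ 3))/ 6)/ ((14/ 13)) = 2.89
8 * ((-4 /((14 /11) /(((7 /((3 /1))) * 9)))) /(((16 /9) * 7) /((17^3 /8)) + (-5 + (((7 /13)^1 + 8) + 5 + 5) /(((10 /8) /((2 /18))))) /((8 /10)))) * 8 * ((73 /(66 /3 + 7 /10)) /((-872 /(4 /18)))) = -196941338880 /237230960143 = -0.83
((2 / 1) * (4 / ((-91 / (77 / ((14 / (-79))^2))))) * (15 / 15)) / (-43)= 5.01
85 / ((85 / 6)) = 6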